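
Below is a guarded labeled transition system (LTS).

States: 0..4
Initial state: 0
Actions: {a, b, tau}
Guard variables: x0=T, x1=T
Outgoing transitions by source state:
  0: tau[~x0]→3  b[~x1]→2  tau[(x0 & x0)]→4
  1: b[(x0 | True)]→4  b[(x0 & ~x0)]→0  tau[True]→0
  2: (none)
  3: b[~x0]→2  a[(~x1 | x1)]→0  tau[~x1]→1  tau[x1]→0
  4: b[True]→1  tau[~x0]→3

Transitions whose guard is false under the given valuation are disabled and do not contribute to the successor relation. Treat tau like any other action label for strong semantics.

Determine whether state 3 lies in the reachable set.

Answer: UNREACHABLE

Working:
6 transition(s) survive guard evaluation.
L0 = {0}
L1 = {4}  now seen {0,4}
L2 = {1}  now seen {0,1,4}
Reachable = {0,1,4}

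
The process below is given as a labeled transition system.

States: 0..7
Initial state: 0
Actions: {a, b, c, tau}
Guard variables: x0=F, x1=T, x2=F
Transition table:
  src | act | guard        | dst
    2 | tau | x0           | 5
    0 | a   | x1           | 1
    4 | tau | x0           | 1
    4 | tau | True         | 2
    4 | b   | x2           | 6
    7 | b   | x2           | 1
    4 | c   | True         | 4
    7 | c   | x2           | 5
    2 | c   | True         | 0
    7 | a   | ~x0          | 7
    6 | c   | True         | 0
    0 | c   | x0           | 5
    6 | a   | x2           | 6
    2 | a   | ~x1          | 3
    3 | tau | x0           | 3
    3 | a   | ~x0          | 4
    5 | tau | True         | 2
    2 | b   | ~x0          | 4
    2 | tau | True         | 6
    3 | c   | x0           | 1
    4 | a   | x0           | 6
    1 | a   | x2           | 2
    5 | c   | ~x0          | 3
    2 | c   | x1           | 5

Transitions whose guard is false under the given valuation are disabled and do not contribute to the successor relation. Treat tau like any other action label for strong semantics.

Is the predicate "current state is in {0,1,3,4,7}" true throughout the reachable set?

Answer: INVARIANT HOLDS

Working:
Safe = {0,1,3,4,7}
Reach set: {0,1}
  0: ok
  1: ok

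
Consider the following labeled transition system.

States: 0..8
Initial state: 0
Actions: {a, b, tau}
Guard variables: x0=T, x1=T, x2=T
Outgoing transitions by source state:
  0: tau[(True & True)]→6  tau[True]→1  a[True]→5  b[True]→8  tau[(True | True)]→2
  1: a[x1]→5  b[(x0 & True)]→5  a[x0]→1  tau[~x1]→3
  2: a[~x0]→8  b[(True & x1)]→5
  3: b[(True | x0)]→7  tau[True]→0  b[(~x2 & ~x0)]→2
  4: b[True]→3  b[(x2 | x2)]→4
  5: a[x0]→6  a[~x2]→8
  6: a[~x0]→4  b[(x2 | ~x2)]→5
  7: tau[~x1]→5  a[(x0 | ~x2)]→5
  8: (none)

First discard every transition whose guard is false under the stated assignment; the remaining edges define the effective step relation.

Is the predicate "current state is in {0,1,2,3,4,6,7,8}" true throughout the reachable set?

Answer: INVARIANT VIOLATED at state 5

Analysis:
Allowed set {0,1,2,3,4,6,7,8}
Reachable = {0,1,2,5,6,8}
  0: safe
  1: safe
  2: safe
  5: ✗ unsafe
  6: safe
  8: safe
reach 5 via a — violates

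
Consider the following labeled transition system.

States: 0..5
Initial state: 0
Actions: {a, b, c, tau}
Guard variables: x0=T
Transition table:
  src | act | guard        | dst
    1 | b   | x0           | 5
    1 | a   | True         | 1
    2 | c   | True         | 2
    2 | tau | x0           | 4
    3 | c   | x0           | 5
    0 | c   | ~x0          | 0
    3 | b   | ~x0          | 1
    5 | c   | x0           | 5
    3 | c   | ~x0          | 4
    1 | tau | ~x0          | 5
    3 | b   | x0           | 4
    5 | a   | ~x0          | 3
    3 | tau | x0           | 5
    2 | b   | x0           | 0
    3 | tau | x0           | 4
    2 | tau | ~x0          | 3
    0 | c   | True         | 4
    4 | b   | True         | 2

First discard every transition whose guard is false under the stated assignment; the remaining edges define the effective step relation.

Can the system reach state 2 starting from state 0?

Answer: REACHABLE

Trace:
After dropping false guards: 12 live edges.
L0 = {0}
L1 = {4}  total {0,4}
L2 = {2}  total {0,2,4}
Reachable = {0,2,4}
Path to 2: c·b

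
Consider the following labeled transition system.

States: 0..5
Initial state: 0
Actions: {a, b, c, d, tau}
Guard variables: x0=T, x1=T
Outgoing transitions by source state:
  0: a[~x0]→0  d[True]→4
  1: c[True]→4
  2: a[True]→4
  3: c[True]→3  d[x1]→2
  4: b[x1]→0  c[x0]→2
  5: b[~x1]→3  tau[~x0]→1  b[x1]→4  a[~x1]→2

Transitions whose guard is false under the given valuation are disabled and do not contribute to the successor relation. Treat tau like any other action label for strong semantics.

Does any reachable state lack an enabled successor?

Answer: DEADLOCK-FREE

Trace:
Reach set: {0,2,4}
  0: d→4  [deg 1]
  2: a→4  [deg 1]
  4: b→0  c→2  [deg 2]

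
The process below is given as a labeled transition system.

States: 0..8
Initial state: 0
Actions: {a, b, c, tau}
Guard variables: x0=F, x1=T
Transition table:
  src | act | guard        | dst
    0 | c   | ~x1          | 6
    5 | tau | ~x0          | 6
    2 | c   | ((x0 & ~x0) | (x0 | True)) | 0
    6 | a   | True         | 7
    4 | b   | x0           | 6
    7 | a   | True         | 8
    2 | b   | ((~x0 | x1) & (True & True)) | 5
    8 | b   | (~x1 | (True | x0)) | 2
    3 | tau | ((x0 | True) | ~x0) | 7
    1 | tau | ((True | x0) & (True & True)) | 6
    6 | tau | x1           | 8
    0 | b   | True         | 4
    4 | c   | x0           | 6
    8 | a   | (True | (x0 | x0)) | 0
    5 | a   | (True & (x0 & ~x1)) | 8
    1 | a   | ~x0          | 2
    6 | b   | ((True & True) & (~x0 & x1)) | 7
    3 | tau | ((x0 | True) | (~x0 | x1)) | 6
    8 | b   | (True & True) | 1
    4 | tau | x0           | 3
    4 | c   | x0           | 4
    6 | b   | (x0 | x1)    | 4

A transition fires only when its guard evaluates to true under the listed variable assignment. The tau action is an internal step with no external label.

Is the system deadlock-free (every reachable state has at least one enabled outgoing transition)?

Answer: DEADLOCK at state 4

Working:
Reach set: {0,4}
  0: b→4  [deg 1]
  4: ∅  [STUCK]
trace reaching 4: b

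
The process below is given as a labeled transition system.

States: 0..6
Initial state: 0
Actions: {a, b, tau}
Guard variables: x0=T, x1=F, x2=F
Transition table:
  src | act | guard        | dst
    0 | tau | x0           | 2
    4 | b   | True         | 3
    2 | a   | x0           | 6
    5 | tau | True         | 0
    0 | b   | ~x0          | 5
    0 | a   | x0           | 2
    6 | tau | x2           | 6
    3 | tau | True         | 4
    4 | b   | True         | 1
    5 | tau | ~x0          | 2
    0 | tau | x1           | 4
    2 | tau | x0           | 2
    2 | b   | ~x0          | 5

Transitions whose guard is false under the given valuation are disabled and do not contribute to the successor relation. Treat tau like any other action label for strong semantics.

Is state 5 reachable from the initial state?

Answer: UNREACHABLE

Working:
After dropping false guards: 8 live edges.
L0 = {0}
L1 = {2}  cumulative {0,2}
L2 = {6}  cumulative {0,2,6}
Reachable = {0,2,6}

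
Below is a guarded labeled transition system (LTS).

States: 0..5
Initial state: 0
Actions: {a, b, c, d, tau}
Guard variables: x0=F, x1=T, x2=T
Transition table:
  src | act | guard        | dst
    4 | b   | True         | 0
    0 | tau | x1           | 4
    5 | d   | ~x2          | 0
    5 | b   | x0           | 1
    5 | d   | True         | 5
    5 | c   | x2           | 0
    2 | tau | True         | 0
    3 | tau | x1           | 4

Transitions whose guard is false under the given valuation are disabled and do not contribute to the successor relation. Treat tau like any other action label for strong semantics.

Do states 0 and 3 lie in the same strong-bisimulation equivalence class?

Answer: BISIMILAR

Trace:
Bisimulation quotient by refinement:
  π0 = {{0,1,2,3,4,5}}
  π1 = {{0,2,3},{1},{4},{5}}
  π2 = {{0,3},{1},{2},{4},{5}}
5 equivalence class(es) (converged in 3)
class of 0: {0,3}; class of 3: {0,3}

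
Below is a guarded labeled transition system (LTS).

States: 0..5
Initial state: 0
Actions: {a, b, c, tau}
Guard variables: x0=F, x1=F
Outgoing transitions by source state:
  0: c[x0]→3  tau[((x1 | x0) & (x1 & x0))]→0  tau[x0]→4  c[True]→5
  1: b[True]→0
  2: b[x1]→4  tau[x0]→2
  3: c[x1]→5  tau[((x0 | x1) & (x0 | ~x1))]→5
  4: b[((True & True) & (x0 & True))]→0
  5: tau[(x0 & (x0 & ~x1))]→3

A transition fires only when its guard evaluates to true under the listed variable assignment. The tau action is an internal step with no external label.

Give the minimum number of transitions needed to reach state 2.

BFS to 2:
  depth 0: {0}
  depth 1: {5}
2 never appears.

Answer: UNREACHABLE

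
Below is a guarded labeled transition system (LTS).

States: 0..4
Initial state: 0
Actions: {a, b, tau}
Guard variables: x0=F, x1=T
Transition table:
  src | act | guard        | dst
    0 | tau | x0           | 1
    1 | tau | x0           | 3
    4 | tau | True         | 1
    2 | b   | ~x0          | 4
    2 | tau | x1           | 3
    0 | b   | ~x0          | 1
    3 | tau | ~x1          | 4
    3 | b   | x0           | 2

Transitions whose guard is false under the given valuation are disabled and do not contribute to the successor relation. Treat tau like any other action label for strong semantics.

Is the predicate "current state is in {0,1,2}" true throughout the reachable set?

Safe = {0,1,2}
R = {0,1}
  0: ✓
  1: ✓

Answer: INVARIANT HOLDS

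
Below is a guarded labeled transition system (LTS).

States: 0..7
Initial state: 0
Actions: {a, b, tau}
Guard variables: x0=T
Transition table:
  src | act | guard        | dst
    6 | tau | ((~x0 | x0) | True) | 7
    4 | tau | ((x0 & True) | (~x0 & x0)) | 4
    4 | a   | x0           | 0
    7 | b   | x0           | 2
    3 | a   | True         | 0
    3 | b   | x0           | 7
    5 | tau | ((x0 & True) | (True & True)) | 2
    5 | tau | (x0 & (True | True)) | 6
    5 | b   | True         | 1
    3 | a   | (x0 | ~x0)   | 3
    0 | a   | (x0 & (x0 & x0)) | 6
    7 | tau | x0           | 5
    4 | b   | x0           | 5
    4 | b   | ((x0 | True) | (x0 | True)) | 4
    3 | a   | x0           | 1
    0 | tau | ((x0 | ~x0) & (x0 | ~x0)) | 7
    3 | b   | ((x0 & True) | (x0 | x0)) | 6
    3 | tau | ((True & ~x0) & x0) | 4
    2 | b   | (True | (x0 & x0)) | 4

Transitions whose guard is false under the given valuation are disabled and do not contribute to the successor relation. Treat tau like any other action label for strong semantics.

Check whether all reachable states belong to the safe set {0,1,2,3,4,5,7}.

Answer: INVARIANT VIOLATED at state 6

Trace:
Inv-set: {0,1,2,3,4,5,7}
R = {0,1,2,4,5,6,7}
  0: ok
  1: ok
  2: ok
  4: ok
  5: ok
  6: outside
  7: ok
counterexample path to 6: a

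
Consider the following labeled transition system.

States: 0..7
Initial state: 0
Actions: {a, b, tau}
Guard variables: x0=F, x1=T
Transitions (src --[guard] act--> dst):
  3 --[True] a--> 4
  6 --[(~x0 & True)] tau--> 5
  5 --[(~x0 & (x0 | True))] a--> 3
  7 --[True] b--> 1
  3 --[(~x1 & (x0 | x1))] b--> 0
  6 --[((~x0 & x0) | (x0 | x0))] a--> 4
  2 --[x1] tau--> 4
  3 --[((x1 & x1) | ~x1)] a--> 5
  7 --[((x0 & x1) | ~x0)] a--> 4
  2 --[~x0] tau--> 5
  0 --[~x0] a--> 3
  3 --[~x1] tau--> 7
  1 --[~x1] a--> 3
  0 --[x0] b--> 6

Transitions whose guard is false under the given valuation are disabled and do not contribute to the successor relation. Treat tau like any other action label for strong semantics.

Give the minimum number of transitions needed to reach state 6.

Answer: UNREACHABLE

Working:
Layered search for 6:
  Layer 0: {0}
  Layer 1: {3}
  Layer 2: {4,5}
6 never appears.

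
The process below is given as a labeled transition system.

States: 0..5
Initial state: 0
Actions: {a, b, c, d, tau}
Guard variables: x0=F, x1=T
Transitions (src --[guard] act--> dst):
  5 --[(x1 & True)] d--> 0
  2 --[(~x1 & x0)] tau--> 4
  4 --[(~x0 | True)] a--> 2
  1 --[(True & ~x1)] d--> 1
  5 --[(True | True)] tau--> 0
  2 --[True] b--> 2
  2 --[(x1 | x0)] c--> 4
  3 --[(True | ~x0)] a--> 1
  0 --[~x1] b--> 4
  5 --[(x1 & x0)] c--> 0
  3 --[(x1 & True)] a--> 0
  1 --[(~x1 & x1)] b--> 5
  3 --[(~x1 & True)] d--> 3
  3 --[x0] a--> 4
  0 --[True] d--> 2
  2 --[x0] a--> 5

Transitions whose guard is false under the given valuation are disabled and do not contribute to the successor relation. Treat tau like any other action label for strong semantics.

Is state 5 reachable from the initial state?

8 transition(s) survive guard evaluation.
L0 = {0}
L1 = {2}  total {0,2}
L2 = {4}  total {0,2,4}
R = {0,2,4}

Answer: UNREACHABLE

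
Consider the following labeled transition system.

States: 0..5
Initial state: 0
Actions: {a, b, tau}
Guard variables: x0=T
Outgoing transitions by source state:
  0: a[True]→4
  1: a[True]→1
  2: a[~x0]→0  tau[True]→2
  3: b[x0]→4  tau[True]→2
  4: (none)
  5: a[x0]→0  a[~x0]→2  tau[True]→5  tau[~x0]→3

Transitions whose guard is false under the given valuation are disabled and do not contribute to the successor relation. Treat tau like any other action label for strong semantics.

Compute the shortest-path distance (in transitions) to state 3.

BFS to 3:
  Layer 0: {0}
  Layer 1: {4}
3 never appears.

Answer: UNREACHABLE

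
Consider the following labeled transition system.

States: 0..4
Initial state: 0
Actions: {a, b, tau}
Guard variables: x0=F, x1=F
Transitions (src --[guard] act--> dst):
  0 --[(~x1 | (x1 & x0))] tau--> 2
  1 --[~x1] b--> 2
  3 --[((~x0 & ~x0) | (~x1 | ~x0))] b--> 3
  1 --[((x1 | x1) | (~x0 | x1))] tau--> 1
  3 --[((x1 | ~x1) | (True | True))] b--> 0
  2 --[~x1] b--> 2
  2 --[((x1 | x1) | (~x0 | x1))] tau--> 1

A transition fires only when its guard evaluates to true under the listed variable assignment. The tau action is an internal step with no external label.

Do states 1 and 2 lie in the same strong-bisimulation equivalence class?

Answer: BISIMILAR

Trace:
Bisimulation quotient by refinement:
  P[0] = {{0,1,2,3,4}}
  P[1] = {{0},{1,2},{3},{4}}
Fixed point at round 2; 4 class(es).
class of 1: {1,2}; class of 2: {1,2}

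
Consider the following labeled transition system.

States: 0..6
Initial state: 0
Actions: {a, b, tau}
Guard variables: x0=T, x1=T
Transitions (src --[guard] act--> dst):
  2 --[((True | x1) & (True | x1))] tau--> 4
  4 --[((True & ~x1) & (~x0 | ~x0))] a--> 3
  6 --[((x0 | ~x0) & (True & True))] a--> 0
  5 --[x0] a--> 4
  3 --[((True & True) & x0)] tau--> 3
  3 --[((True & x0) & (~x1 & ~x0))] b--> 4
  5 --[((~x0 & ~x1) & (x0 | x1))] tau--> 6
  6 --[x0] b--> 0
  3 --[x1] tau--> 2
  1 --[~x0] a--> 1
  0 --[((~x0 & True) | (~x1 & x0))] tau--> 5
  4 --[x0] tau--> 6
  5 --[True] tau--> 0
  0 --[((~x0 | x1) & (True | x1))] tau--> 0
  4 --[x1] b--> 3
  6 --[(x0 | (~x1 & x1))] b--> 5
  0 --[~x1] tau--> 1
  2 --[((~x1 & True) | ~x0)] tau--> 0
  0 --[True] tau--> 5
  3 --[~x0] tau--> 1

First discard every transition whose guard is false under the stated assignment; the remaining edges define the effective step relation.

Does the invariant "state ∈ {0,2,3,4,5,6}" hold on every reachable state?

Allowed set {0,2,3,4,5,6}
Reach set: {0,2,3,4,5,6}
  0: ✓
  2: ✓
  3: ✓
  4: ✓
  5: ✓
  6: ✓

Answer: INVARIANT HOLDS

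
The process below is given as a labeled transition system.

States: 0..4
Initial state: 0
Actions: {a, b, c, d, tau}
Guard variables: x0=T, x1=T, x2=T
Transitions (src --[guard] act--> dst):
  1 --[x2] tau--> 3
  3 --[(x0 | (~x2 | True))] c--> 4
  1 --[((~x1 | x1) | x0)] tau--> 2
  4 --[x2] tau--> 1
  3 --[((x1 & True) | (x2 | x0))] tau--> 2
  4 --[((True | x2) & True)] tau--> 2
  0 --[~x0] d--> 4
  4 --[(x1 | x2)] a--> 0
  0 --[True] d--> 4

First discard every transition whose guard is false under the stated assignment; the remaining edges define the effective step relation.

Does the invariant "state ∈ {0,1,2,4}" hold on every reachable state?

Allowed set {0,1,2,4}
R = {0,1,2,3,4}
  0: safe
  1: safe
  2: safe
  3: outside
  4: safe
counterexample path to 3: d·tau·tau

Answer: INVARIANT VIOLATED at state 3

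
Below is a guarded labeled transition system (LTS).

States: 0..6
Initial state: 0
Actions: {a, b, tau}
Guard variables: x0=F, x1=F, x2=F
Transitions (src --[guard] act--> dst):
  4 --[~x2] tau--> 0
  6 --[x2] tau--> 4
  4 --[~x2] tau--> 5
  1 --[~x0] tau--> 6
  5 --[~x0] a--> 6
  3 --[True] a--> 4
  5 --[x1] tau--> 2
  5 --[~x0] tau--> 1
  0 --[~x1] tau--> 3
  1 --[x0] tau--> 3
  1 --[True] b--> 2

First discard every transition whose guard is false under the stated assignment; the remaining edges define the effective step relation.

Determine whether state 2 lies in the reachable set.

Guard filter leaves 8 enabled edge(s).
L0 = {0}
L1 = {3}  now seen {0,3}
L2 = {4}  now seen {0,3,4}
L3 = {5}  now seen {0,3,4,5}
L4 = {1,6}  now seen {0,1,3,4,5,6}
L5 = {2}  now seen {0,1,2,3,4,5,6}
R = {0,1,2,3,4,5,6}
Path to 2: tau·a·tau·tau·b

Answer: REACHABLE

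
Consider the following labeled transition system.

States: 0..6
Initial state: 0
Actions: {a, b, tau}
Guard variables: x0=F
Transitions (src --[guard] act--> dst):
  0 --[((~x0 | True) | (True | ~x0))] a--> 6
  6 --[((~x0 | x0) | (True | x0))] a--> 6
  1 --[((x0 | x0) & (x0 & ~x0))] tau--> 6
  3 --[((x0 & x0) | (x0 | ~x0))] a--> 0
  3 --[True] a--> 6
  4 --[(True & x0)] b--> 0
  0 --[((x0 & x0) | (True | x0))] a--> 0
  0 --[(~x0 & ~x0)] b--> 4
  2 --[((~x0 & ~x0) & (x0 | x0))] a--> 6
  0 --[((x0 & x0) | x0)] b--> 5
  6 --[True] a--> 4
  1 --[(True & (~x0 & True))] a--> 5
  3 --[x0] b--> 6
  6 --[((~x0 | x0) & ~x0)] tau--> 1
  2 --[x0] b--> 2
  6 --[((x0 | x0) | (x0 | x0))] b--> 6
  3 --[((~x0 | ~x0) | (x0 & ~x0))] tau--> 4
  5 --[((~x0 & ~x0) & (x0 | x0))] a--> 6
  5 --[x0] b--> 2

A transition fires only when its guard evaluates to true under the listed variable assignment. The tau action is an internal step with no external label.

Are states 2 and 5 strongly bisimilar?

Answer: BISIMILAR

Analysis:
Bisimulation quotient by refinement:
  P[0] = {{0,1,2,3,4,5,6}}
  P[1] = {{0},{1},{2,4,5},{3,6}}
  P[2] = {{0},{1},{2,4,5},{3},{6}}
5 equivalence class(es) (converged in 3)
[2]={2,4,5}  [5]={2,4,5}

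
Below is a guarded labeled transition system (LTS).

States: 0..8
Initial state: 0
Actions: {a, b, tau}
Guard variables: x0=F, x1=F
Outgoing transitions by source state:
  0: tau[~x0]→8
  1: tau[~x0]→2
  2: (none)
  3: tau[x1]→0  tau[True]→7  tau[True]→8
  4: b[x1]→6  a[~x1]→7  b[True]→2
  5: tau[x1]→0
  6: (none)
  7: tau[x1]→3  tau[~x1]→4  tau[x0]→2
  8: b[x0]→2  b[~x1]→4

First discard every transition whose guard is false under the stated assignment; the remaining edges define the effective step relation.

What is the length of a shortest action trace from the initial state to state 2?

Breadth-first toward 2:
  L0 = {0}
  L1 = {8}
  L2 = {4}
  L3 = {2,7}
depth(2)=3, e.g. tau·b·b

Answer: 3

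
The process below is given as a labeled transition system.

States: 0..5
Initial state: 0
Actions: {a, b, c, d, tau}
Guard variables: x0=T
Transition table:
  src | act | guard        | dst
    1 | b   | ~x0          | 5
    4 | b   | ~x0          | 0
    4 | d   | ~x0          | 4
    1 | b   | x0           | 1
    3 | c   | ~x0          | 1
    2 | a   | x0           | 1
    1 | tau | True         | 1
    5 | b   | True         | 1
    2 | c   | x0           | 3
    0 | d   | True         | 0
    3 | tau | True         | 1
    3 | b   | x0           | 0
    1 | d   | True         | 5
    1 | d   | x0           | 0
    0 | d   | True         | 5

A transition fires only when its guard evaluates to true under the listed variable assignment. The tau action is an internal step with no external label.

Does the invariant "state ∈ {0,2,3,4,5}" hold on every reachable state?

Answer: INVARIANT VIOLATED at state 1

Working:
Safe = {0,2,3,4,5}
Reach set: {0,1,5}
  0: ✓
  1: outside
  5: ✓
counterexample path to 1: d·b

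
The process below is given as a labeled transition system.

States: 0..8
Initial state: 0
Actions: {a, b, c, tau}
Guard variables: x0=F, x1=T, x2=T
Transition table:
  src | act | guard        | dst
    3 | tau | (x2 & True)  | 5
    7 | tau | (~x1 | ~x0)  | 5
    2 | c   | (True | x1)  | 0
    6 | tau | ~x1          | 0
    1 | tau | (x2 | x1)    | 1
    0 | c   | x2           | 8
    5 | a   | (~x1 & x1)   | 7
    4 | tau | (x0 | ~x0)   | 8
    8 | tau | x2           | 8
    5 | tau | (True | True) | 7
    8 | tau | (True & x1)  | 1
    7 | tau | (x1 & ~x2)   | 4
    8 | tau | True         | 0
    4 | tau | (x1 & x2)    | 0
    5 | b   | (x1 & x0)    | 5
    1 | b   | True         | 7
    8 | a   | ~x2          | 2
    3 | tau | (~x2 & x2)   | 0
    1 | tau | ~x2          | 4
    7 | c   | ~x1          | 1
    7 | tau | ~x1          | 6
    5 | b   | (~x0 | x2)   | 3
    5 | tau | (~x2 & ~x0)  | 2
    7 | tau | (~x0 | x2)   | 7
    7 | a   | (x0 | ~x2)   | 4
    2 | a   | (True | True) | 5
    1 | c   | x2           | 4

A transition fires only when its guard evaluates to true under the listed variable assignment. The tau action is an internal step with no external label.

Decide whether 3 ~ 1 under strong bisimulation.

Answer: NOT BISIMILAR

Working:
Bisimulation quotient by refinement:
  π0 = {{0,1,2,3,4,5,6,7,8}}
  π1 = {{0},{1},{2},{3,4,7,8},{5},{6}}
  π2 = {{0},{1},{2},{3},{4},{5},{6},{7},{8}}
9 equivalence class(es) (converged in 3)
3∈{3}, 1∈{1}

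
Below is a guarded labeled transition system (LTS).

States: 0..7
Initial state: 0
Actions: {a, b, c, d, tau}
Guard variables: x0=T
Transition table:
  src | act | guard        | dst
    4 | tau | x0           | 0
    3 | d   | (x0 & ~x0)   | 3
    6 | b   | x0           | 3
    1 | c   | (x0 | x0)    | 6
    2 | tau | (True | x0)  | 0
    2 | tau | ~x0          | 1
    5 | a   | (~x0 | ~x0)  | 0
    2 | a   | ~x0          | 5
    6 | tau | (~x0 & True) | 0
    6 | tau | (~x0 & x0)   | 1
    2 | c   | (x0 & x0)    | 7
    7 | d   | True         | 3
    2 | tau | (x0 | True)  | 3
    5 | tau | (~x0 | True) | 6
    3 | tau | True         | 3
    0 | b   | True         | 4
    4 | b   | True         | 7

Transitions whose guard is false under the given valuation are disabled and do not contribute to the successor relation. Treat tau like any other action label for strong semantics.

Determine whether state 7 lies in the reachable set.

Answer: REACHABLE

Analysis:
Guard filter leaves 11 enabled edge(s).
L0 = {0}
L1 = {4}  total {0,4}
L2 = {7}  total {0,4,7}
L3 = {3}  total {0,3,4,7}
Reachable = {0,3,4,7}
Path to 7: b·b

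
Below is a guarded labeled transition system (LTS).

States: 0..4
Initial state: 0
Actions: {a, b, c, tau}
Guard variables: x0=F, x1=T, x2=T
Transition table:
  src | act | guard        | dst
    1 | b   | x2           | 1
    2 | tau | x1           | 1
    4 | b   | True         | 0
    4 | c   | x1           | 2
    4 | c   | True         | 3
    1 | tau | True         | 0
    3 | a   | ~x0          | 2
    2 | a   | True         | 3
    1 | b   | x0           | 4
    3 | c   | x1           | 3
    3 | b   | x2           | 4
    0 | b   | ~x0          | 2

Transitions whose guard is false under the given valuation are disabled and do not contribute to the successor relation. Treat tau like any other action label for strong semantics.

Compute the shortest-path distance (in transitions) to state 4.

Answer: 3

Working:
Layered search for 4:
  depth 0: {0}
  depth 1: {2}
  depth 2: {1,3}
  depth 3: {4}
4 enters at depth 3; path b·a·b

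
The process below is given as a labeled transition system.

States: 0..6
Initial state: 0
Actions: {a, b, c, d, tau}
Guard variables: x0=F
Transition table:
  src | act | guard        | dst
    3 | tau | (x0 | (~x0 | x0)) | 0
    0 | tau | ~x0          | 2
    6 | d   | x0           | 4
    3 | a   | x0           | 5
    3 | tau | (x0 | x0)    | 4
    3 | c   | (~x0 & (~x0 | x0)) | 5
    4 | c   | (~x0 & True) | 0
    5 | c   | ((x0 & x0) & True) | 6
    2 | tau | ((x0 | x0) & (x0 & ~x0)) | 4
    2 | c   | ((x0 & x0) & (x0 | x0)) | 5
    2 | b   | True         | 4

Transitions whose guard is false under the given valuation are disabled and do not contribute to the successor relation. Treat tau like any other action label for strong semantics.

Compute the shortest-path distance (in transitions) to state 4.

Answer: 2

Working:
BFS to 4:
  L0 = {0}
  L1 = {2}
  L2 = {4}
first hit 4 at d=2 via tau·b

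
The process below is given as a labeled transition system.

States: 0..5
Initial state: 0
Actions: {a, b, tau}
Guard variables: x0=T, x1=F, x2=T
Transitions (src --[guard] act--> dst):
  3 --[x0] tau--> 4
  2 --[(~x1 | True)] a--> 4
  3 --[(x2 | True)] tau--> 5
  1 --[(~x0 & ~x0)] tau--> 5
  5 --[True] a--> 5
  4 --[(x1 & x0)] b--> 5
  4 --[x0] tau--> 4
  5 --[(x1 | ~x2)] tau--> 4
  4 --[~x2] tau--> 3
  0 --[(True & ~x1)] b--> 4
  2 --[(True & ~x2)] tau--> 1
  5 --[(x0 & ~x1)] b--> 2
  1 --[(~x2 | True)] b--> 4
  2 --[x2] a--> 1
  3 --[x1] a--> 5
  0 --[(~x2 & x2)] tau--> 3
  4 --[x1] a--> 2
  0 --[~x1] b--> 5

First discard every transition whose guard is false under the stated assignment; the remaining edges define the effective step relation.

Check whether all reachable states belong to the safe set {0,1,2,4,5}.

Answer: INVARIANT HOLDS

Working:
Safe = {0,1,2,4,5}
R = {0,1,2,4,5}
  0: safe
  1: safe
  2: safe
  4: safe
  5: safe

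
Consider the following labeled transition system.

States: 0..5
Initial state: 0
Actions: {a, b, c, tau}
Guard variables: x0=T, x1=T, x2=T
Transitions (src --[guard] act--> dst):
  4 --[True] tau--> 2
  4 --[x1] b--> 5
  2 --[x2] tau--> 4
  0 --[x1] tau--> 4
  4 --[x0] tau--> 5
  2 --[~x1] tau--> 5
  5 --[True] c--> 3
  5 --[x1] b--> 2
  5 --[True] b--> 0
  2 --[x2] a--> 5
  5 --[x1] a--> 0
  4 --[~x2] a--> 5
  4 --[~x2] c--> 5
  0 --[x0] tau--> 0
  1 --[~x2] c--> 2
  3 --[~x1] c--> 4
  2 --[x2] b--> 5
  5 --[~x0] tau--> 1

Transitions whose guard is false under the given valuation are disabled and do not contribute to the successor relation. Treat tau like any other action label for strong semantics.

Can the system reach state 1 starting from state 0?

Guard filter leaves 12 enabled edge(s).
L0 = {0}
L1 = {4}  total {0,4}
L2 = {2,5}  total {0,2,4,5}
L3 = {3}  total {0,2,3,4,5}
Reach set: {0,2,3,4,5}

Answer: UNREACHABLE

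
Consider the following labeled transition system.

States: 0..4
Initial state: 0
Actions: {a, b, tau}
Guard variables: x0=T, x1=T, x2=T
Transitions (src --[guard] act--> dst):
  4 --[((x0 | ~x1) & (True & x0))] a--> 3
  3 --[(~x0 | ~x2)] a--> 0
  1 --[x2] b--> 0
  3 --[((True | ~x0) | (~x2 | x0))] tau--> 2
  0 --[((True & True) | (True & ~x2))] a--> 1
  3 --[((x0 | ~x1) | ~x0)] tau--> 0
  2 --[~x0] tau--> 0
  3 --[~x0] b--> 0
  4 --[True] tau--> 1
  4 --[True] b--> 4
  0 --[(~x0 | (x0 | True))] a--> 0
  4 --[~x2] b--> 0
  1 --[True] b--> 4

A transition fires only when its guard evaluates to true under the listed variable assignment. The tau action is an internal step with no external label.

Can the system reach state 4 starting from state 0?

After dropping false guards: 9 live edges.
Layer 0: {0}
Layer 1: {1}  cumulative {0,1}
Layer 2: {4}  cumulative {0,1,4}
Layer 3: {3}  cumulative {0,1,3,4}
Layer 4: {2}  cumulative {0,1,2,3,4}
Reach set: {0,1,2,3,4}
witness 4: a·b

Answer: REACHABLE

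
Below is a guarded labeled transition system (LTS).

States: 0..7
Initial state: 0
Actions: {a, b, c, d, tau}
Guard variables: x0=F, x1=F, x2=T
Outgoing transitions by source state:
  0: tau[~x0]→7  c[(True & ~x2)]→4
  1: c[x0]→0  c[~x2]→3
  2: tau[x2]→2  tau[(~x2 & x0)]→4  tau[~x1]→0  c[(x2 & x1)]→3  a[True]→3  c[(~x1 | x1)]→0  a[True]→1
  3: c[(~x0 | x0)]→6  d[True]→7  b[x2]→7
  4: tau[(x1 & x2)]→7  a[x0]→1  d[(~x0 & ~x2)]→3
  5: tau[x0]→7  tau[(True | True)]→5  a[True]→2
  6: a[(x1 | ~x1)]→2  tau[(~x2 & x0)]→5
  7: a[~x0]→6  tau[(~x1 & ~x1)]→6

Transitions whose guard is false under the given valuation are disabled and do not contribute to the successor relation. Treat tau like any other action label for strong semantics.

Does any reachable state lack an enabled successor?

Answer: DEADLOCK at state 1

Working:
Reachable = {0,1,2,3,6,7}
  0: tau→7  [deg 1]
  1: ∅  [STUCK]
  2: a→1  a→3  c→0  tau→0  tau→2  [deg 5]
  3: b→7  c→6  d→7  [deg 3]
  6: a→2  [deg 1]
  7: a→6  tau→6  [deg 2]
trace reaching 1: tau·a·a·a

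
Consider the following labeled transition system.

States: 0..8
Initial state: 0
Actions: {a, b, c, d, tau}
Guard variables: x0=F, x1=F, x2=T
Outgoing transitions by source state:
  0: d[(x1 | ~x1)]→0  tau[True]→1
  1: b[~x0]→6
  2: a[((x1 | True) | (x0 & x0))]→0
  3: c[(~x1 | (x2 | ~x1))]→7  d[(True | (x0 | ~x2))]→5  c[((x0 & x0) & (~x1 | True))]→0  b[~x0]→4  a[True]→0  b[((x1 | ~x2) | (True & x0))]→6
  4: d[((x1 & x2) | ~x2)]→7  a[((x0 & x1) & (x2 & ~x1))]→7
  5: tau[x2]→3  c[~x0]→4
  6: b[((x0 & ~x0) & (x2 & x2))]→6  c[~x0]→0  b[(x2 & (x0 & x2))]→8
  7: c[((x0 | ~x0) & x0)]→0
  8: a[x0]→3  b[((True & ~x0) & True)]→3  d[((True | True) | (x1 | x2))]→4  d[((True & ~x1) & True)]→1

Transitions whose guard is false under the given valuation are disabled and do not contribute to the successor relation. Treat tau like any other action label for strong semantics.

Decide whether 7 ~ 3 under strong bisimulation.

Refine partition for ~:
  round 0: {{0,1,2,3,4,5,6,7,8}}
  round 1: {{0},{1},{2},{3},{4,7},{5},{6},{8}}
stable after 2 split(s): 8 block(s)
[7]={4,7}  [3]={3}

Answer: NOT BISIMILAR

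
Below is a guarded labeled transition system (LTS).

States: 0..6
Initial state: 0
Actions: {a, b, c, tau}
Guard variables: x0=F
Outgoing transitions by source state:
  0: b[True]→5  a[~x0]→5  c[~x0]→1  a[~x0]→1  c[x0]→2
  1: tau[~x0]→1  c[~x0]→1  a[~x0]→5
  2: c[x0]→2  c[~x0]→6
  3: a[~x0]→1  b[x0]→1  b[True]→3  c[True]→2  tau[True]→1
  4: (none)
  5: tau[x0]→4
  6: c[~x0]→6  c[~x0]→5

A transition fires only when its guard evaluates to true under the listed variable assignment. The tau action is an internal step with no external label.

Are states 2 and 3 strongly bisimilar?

Answer: NOT BISIMILAR

Trace:
Bisimulation quotient by refinement:
  π0 = {{0,1,2,3,4,5,6}}
  π1 = {{0},{1},{2,6},{3},{4,5}}
  π2 = {{0},{1},{2},{3},{4,5},{6}}
stable after 3 split(s): 6 block(s)
2∈{2}, 3∈{3}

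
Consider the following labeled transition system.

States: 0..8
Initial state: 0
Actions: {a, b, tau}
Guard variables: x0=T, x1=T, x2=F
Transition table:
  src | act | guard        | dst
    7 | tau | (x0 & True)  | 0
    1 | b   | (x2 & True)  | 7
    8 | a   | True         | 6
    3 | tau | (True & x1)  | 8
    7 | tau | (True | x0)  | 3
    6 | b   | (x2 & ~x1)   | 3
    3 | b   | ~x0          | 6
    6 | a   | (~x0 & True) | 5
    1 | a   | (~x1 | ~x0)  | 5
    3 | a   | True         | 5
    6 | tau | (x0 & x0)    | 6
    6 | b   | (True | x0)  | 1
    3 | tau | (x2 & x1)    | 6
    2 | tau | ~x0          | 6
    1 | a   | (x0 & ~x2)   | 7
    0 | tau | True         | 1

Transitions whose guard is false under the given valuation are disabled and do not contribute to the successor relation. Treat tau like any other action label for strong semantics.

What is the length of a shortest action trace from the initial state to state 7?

Answer: 2

Working:
Breadth-first toward 7:
  L0 = {0}
  L1 = {1}
  L2 = {7}
first hit 7 at d=2 via tau·a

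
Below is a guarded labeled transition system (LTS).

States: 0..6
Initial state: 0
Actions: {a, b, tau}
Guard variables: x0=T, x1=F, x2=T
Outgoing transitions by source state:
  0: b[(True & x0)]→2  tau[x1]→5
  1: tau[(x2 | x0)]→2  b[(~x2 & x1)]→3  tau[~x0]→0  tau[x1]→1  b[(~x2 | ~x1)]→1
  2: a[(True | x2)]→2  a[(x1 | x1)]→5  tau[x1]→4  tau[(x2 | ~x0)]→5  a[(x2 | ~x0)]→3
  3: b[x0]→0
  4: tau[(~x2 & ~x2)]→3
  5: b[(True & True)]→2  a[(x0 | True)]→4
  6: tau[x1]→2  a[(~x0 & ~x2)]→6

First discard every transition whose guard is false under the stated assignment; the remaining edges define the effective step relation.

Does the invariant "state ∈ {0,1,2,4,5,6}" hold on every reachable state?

Answer: INVARIANT VIOLATED at state 3

Analysis:
Safe = {0,1,2,4,5,6}
Reachable = {0,2,3,4,5}
  0: ok
  2: ok
  3: VIOLATES
  4: ok
  5: ok
reach 3 via b·a — violates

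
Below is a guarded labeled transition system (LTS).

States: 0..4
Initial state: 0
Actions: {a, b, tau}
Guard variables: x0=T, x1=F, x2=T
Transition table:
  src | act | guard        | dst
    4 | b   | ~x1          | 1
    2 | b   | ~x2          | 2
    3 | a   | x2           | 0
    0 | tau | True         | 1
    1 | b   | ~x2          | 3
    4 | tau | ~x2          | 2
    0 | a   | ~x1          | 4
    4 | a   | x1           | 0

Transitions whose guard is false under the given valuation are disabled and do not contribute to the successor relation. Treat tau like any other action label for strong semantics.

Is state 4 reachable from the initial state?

Answer: REACHABLE

Working:
After dropping false guards: 4 live edges.
depth 0: {0}
depth 1: {1,4}  now seen {0,1,4}
R = {0,1,4}
Path to 4: a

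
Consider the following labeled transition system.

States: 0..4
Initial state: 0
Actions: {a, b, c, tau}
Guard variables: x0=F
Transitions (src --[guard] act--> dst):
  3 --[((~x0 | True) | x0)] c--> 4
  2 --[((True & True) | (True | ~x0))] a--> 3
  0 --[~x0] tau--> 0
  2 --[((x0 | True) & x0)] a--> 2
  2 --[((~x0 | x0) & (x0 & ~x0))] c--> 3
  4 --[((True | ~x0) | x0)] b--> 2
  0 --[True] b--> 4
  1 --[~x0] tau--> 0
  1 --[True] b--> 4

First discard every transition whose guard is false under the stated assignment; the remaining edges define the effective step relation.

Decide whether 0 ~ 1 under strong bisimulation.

Refine partition for ~:
  P[0] = {{0,1,2,3,4}}
  P[1] = {{0,1},{2},{3},{4}}
stable after 2 split(s): 4 block(s)
0∈{0,1}, 1∈{0,1}

Answer: BISIMILAR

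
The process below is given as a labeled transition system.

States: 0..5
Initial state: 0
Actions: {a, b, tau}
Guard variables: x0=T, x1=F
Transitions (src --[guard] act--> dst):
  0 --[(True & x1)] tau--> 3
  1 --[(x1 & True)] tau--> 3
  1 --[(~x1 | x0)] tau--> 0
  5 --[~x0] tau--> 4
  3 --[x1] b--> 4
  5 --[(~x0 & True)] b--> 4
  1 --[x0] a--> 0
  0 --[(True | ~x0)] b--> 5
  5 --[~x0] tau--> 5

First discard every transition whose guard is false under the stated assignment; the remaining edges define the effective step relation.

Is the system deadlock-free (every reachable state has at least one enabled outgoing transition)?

Answer: DEADLOCK at state 5

Working:
Reach set: {0,5}
  0: b→5  [deg 1]
  5: ∅  [deadlock]
trace reaching 5: b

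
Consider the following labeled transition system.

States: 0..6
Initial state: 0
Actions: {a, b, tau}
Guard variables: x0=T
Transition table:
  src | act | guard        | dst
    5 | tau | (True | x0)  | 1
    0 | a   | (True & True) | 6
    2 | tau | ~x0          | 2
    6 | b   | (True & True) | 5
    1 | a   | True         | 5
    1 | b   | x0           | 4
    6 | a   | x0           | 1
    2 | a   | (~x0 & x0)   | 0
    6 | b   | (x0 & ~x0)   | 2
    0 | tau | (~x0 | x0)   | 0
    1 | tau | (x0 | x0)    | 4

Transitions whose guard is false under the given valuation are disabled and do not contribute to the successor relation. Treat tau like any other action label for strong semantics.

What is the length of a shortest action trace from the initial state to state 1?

Answer: 2

Trace:
BFS to 1:
  Layer 0: {0}
  Layer 1: {6}
  Layer 2: {1,5}
depth(1)=2, e.g. a·a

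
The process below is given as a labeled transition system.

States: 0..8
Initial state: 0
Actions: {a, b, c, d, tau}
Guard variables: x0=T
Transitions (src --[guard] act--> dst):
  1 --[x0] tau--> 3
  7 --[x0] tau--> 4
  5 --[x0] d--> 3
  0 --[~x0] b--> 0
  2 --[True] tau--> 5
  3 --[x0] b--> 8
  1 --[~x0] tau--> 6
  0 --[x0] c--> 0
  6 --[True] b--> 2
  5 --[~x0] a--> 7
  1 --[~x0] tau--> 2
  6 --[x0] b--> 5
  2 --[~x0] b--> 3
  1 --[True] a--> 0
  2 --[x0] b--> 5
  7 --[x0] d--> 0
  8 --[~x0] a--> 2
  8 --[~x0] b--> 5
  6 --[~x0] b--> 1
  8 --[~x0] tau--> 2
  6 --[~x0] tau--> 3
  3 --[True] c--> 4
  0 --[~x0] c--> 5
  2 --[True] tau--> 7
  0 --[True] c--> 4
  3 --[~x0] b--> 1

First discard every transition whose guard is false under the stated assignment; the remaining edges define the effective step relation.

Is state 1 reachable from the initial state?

Guard filter leaves 14 enabled edge(s).
L0 = {0}
L1 = {4}  cumulative {0,4}
Reach set: {0,4}

Answer: UNREACHABLE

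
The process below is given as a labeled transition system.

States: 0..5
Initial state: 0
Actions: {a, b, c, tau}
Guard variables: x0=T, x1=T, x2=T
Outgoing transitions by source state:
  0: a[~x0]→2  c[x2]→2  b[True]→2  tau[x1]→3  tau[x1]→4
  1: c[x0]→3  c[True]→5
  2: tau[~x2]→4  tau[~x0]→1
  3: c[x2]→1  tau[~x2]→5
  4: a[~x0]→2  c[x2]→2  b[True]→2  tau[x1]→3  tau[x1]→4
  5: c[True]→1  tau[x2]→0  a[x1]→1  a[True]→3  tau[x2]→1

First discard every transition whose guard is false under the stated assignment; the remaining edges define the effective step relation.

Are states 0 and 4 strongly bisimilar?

Answer: BISIMILAR

Trace:
Bisimulation quotient by refinement:
  π0 = {{0,1,2,3,4,5}}
  π1 = {{0,4},{1,3},{2},{5}}
  π2 = {{0,4},{1},{2},{3},{5}}
5 equivalence class(es) (converged in 3)
[0]={0,4}  [4]={0,4}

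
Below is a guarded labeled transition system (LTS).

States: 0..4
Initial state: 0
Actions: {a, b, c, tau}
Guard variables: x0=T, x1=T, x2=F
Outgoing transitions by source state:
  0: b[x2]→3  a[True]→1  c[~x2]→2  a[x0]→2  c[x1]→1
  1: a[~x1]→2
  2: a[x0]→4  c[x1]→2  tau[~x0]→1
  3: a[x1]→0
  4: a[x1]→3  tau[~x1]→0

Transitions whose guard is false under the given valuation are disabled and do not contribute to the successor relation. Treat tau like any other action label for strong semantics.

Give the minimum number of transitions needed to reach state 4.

BFS to 4:
  L0 = {0}
  L1 = {1,2}
  L2 = {4}
first hit 4 at d=2 via a·a

Answer: 2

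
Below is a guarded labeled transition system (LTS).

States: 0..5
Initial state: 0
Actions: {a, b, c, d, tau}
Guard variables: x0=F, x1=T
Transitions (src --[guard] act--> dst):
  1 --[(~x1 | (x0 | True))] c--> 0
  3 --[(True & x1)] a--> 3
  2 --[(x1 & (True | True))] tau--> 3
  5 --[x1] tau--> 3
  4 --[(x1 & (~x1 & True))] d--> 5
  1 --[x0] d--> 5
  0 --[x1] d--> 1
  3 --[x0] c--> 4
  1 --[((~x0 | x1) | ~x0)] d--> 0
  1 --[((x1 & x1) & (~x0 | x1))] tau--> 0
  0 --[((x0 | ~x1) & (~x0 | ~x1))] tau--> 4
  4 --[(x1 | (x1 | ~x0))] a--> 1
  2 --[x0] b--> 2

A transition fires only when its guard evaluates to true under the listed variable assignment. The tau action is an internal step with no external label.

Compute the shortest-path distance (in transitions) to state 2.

Answer: UNREACHABLE

Analysis:
Layered search for 2:
  depth 0: {0}
  depth 1: {1}
2 never appears.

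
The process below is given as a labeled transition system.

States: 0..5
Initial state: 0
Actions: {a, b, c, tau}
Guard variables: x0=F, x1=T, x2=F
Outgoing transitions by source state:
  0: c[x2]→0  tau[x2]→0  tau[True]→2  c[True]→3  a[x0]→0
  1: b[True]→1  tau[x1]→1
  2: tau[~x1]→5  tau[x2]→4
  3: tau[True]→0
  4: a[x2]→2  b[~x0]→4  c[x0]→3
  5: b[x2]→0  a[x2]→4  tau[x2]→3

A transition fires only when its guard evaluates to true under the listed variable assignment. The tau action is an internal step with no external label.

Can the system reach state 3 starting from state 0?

Guard filter leaves 6 enabled edge(s).
Layer 0: {0}
Layer 1: {2,3}  cumulative {0,2,3}
R = {0,2,3}
Path to 3: c

Answer: REACHABLE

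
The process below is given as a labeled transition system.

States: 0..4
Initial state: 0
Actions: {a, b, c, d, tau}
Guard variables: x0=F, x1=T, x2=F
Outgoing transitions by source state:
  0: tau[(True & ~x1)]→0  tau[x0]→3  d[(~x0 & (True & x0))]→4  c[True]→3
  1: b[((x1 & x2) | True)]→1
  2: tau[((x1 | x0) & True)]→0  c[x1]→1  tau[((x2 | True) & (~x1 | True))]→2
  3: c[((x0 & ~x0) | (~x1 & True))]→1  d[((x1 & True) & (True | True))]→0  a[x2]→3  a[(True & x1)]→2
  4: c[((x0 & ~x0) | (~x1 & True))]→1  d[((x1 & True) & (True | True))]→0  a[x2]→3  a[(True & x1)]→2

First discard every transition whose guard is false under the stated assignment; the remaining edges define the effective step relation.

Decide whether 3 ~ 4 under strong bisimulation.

Refine partition for ~:
  P[0] = {{0,1,2,3,4}}
  P[1] = {{0},{1},{2},{3,4}}
Fixed point at round 2; 4 class(es).
class of 3: {3,4}; class of 4: {3,4}

Answer: BISIMILAR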